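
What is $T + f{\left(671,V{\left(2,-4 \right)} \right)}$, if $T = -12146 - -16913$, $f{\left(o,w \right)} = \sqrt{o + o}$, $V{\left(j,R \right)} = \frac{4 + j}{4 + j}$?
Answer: $4767 + \sqrt{1342} \approx 4803.6$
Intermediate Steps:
$V{\left(j,R \right)} = 1$
$f{\left(o,w \right)} = \sqrt{2} \sqrt{o}$ ($f{\left(o,w \right)} = \sqrt{2 o} = \sqrt{2} \sqrt{o}$)
$T = 4767$ ($T = -12146 + 16913 = 4767$)
$T + f{\left(671,V{\left(2,-4 \right)} \right)} = 4767 + \sqrt{2} \sqrt{671} = 4767 + \sqrt{1342}$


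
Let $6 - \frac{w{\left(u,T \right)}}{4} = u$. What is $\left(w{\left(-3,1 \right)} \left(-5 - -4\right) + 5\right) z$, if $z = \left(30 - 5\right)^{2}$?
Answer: $-19375$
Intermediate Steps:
$w{\left(u,T \right)} = 24 - 4 u$
$z = 625$ ($z = 25^{2} = 625$)
$\left(w{\left(-3,1 \right)} \left(-5 - -4\right) + 5\right) z = \left(\left(24 - -12\right) \left(-5 - -4\right) + 5\right) 625 = \left(\left(24 + 12\right) \left(-5 + 4\right) + 5\right) 625 = \left(36 \left(-1\right) + 5\right) 625 = \left(-36 + 5\right) 625 = \left(-31\right) 625 = -19375$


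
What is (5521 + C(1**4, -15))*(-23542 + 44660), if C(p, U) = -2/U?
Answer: 1748929406/15 ≈ 1.1660e+8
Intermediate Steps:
(5521 + C(1**4, -15))*(-23542 + 44660) = (5521 - 2/(-15))*(-23542 + 44660) = (5521 - 2*(-1/15))*21118 = (5521 + 2/15)*21118 = (82817/15)*21118 = 1748929406/15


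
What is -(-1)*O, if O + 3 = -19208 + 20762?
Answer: 1551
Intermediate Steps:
O = 1551 (O = -3 + (-19208 + 20762) = -3 + 1554 = 1551)
-(-1)*O = -(-1)*1551 = -1*(-1551) = 1551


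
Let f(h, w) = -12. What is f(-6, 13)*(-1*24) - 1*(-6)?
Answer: 294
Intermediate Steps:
f(-6, 13)*(-1*24) - 1*(-6) = -(-12)*24 - 1*(-6) = -12*(-24) + 6 = 288 + 6 = 294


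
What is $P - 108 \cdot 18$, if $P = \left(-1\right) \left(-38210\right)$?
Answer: $36266$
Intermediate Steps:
$P = 38210$
$P - 108 \cdot 18 = 38210 - 108 \cdot 18 = 38210 - 1944 = 36266$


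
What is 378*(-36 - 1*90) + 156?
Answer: -47472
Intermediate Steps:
378*(-36 - 1*90) + 156 = 378*(-36 - 90) + 156 = 378*(-126) + 156 = -47628 + 156 = -47472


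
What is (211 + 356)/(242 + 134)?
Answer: 567/376 ≈ 1.5080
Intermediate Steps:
(211 + 356)/(242 + 134) = 567/376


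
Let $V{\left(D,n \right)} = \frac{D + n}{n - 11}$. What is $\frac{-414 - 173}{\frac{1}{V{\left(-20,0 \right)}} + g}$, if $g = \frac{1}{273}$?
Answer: $- \frac{3205020}{3023} \approx -1060.2$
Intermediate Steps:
$g = \frac{1}{273} \approx 0.003663$
$V{\left(D,n \right)} = \frac{D + n}{-11 + n}$
$\frac{-414 - 173}{\frac{1}{V{\left(-20,0 \right)}} + g} = \frac{-414 - 173}{\frac{1}{\frac{1}{-11 + 0} \left(-20 + 0\right)} + \frac{1}{273}} = - \frac{587}{\frac{1}{\frac{1}{-11} \left(-20\right)} + \frac{1}{273}} = - \frac{587}{\frac{1}{\left(- \frac{1}{11}\right) \left(-20\right)} + \frac{1}{273}} = - \frac{587}{\frac{1}{\frac{20}{11}} + \frac{1}{273}} = - \frac{587}{\frac{11}{20} + \frac{1}{273}} = - \frac{587}{\frac{3023}{5460}} = \left(-587\right) \frac{5460}{3023} = - \frac{3205020}{3023}$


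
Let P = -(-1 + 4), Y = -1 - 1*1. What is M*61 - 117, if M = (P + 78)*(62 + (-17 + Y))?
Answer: 196608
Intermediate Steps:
Y = -2 (Y = -1 - 1 = -2)
P = -3 (P = -1*3 = -3)
M = 3225 (M = (-3 + 78)*(62 + (-17 - 2)) = 75*(62 - 19) = 75*43 = 3225)
M*61 - 117 = 3225*61 - 117 = 196725 - 117 = 196608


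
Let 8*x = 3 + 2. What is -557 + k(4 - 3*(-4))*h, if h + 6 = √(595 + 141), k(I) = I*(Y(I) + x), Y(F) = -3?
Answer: -329 - 152*√46 ≈ -1359.9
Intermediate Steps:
x = 5/8 (x = (3 + 2)/8 = (⅛)*5 = 5/8 ≈ 0.62500)
k(I) = -19*I/8 (k(I) = I*(-3 + 5/8) = I*(-19/8) = -19*I/8)
h = -6 + 4*√46 (h = -6 + √(595 + 141) = -6 + √736 = -6 + 4*√46 ≈ 21.129)
-557 + k(4 - 3*(-4))*h = -557 + (-19*(4 - 3*(-4))/8)*(-6 + 4*√46) = -557 + (-19*(4 + 12)/8)*(-6 + 4*√46) = -557 + (-19/8*16)*(-6 + 4*√46) = -557 - 38*(-6 + 4*√46) = -557 + (228 - 152*√46) = -329 - 152*√46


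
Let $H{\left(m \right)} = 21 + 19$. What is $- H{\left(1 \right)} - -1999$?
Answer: $1959$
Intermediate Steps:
$H{\left(m \right)} = 40$
$- H{\left(1 \right)} - -1999 = \left(-1\right) 40 - -1999 = -40 + 1999 = 1959$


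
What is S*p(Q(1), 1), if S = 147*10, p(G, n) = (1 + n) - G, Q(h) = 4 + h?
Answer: -4410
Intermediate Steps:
p(G, n) = 1 + n - G
S = 1470
S*p(Q(1), 1) = 1470*(1 + 1 - (4 + 1)) = 1470*(1 + 1 - 1*5) = 1470*(1 + 1 - 5) = 1470*(-3) = -4410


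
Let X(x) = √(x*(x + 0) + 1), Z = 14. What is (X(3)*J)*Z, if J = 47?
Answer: 658*√10 ≈ 2080.8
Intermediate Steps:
X(x) = √(1 + x²) (X(x) = √(x*x + 1) = √(x² + 1) = √(1 + x²))
(X(3)*J)*Z = (√(1 + 3²)*47)*14 = (√(1 + 9)*47)*14 = (√10*47)*14 = (47*√10)*14 = 658*√10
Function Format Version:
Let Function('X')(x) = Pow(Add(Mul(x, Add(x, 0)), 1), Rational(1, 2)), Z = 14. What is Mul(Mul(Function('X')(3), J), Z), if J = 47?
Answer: Mul(658, Pow(10, Rational(1, 2))) ≈ 2080.8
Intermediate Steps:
Function('X')(x) = Pow(Add(1, Pow(x, 2)), Rational(1, 2)) (Function('X')(x) = Pow(Add(Mul(x, x), 1), Rational(1, 2)) = Pow(Add(Pow(x, 2), 1), Rational(1, 2)) = Pow(Add(1, Pow(x, 2)), Rational(1, 2)))
Mul(Mul(Function('X')(3), J), Z) = Mul(Mul(Pow(Add(1, Pow(3, 2)), Rational(1, 2)), 47), 14) = Mul(Mul(Pow(Add(1, 9), Rational(1, 2)), 47), 14) = Mul(Mul(Pow(10, Rational(1, 2)), 47), 14) = Mul(Mul(47, Pow(10, Rational(1, 2))), 14) = Mul(658, Pow(10, Rational(1, 2)))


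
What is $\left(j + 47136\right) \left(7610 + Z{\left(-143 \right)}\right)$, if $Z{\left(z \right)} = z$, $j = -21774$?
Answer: $189378054$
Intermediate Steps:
$\left(j + 47136\right) \left(7610 + Z{\left(-143 \right)}\right) = \left(-21774 + 47136\right) \left(7610 - 143\right) = 25362 \cdot 7467 = 189378054$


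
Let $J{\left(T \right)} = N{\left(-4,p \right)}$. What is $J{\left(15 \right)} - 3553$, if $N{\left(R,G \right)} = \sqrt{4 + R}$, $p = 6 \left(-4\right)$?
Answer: $-3553$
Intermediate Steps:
$p = -24$
$J{\left(T \right)} = 0$ ($J{\left(T \right)} = \sqrt{4 - 4} = \sqrt{0} = 0$)
$J{\left(15 \right)} - 3553 = 0 - 3553 = -3553$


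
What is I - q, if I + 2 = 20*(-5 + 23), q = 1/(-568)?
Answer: 203345/568 ≈ 358.00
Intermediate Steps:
q = -1/568 ≈ -0.0017606
I = 358 (I = -2 + 20*(-5 + 23) = -2 + 20*18 = -2 + 360 = 358)
I - q = 358 - 1*(-1/568) = 358 + 1/568 = 203345/568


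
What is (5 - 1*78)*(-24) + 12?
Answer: 1764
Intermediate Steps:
(5 - 1*78)*(-24) + 12 = (5 - 78)*(-24) + 12 = -73*(-24) + 12 = 1752 + 12 = 1764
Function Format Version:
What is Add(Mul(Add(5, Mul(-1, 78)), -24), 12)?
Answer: 1764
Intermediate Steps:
Add(Mul(Add(5, Mul(-1, 78)), -24), 12) = Add(Mul(Add(5, -78), -24), 12) = Add(Mul(-73, -24), 12) = Add(1752, 12) = 1764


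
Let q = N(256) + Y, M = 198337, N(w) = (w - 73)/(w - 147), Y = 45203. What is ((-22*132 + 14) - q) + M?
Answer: 16376413/109 ≈ 1.5024e+5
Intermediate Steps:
N(w) = (-73 + w)/(-147 + w)
q = 4927310/109 (q = (-73 + 256)/(-147 + 256) + 45203 = 183/109 + 45203 = 4927310/109 ≈ 45205.)
((-22*132 + 14) - q) + M = ((-22*132 + 14) - 1*4927310/109) + 198337 = ((-2904 + 14) - 4927310/109) + 198337 = (-2890 - 4927310/109) + 198337 = -5242320/109 + 198337 = 16376413/109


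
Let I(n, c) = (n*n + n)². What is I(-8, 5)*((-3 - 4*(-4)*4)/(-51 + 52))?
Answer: 191296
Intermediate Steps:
I(n, c) = (n + n²)² (I(n, c) = (n² + n)² = (n + n²)²)
I(-8, 5)*((-3 - 4*(-4)*4)/(-51 + 52)) = ((-8)²*(1 - 8)²)*((-3 - 4*(-4)*4)/(-51 + 52)) = (64*(-7)²)*((-3 + 16*4)/1) = (64*49)*((-3 + 64)*1) = 3136*(61*1) = 3136*61 = 191296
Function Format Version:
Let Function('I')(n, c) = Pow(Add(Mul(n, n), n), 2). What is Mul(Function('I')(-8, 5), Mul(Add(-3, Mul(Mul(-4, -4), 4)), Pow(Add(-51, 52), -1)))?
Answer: 191296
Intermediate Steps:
Function('I')(n, c) = Pow(Add(n, Pow(n, 2)), 2) (Function('I')(n, c) = Pow(Add(Pow(n, 2), n), 2) = Pow(Add(n, Pow(n, 2)), 2))
Mul(Function('I')(-8, 5), Mul(Add(-3, Mul(Mul(-4, -4), 4)), Pow(Add(-51, 52), -1))) = Mul(Mul(Pow(-8, 2), Pow(Add(1, -8), 2)), Mul(Add(-3, Mul(Mul(-4, -4), 4)), Pow(Add(-51, 52), -1))) = Mul(Mul(64, Pow(-7, 2)), Mul(Add(-3, Mul(16, 4)), Pow(1, -1))) = Mul(Mul(64, 49), Mul(Add(-3, 64), 1)) = Mul(3136, Mul(61, 1)) = Mul(3136, 61) = 191296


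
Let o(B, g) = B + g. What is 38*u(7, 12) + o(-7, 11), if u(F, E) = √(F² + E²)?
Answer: 4 + 38*√193 ≈ 531.91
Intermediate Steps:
u(F, E) = √(E² + F²)
38*u(7, 12) + o(-7, 11) = 38*√(12² + 7²) + (-7 + 11) = 38*√(144 + 49) + 4 = 38*√193 + 4 = 4 + 38*√193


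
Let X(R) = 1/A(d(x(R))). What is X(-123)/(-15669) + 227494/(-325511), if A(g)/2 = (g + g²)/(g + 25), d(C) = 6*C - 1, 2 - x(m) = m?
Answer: -222490681581473/318351955199250 ≈ -0.69888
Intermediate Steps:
x(m) = 2 - m
d(C) = -1 + 6*C
A(g) = 2*(g + g²)/(25 + g) (A(g) = 2*((g + g²)/(g + 25)) = 2*((g + g²)/(25 + g)) = 2*(g + g²)/(25 + g))
X(R) = (36 - 6*R)/(2*(11 - 6*R)*(12 - 6*R)) (X(R) = 1/(2*(-1 + 6*(2 - R))*(1 + (-1 + 6*(2 - R)))/(25 + (-1 + 6*(2 - R)))) = 1/(2*(-1 + (12 - 6*R))*(1 + (-1 + (12 - 6*R)))/(25 + (-1 + (12 - 6*R)))) = 1/(2*(11 - 6*R)*(1 + (11 - 6*R))/(25 + (11 - 6*R))) = 1/(2*(11 - 6*R)*(12 - 6*R)/(36 - 6*R)) = (36 - 6*R)/(2*(11 - 6*R)*(12 - 6*R)))
X(-123)/(-15669) + 227494/(-325511) = ((6 - 1*(-123))/(2*(-11 + 6*(-123))*(-2 - 123)))/(-15669) + 227494/(-325511) = ((½)*(6 + 123)/(-11 - 738*(-125)))*(-1/15669) + 227494*(-1/325511) = ((½)*(-1/125)*129/(-749))*(-1/15669) - 227494/325511 = ((½)*(-1/749)*(-1/125)*129)*(-1/15669) - 227494/325511 = (129/187250)*(-1/15669) - 227494/325511 = -43/978006750 - 227494/325511 = -222490681581473/318351955199250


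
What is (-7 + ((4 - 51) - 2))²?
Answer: 3136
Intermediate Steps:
(-7 + ((4 - 51) - 2))² = (-7 + (-47 - 2))² = (-7 - 49)² = (-56)² = 3136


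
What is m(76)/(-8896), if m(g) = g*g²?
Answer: -6859/139 ≈ -49.345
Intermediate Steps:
m(g) = g³
m(76)/(-8896) = 76³/(-8896) = 438976*(-1/8896) = -6859/139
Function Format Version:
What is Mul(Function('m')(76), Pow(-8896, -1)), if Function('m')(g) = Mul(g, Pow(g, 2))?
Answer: Rational(-6859, 139) ≈ -49.345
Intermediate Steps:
Function('m')(g) = Pow(g, 3)
Mul(Function('m')(76), Pow(-8896, -1)) = Mul(Pow(76, 3), Pow(-8896, -1)) = Mul(438976, Rational(-1, 8896)) = Rational(-6859, 139)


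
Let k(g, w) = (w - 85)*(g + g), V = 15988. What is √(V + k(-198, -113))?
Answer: 2*√23599 ≈ 307.24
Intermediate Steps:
k(g, w) = 2*g*(-85 + w) (k(g, w) = (-85 + w)*(2*g) = 2*g*(-85 + w))
√(V + k(-198, -113)) = √(15988 + 2*(-198)*(-85 - 113)) = √(15988 + 2*(-198)*(-198)) = √(15988 + 78408) = √94396 = 2*√23599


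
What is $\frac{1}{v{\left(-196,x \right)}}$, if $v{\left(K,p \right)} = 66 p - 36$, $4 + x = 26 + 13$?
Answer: $\frac{1}{2274} \approx 0.00043975$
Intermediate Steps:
$x = 35$ ($x = -4 + \left(26 + 13\right) = -4 + 39 = 35$)
$v{\left(K,p \right)} = -36 + 66 p$
$\frac{1}{v{\left(-196,x \right)}} = \frac{1}{-36 + 66 \cdot 35} = \frac{1}{-36 + 2310} = \frac{1}{2274}$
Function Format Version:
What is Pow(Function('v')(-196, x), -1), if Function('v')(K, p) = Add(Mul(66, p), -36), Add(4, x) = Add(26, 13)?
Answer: Rational(1, 2274) ≈ 0.00043975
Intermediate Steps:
x = 35 (x = Add(-4, Add(26, 13)) = Add(-4, 39) = 35)
Function('v')(K, p) = Add(-36, Mul(66, p))
Pow(Function('v')(-196, x), -1) = Pow(Add(-36, Mul(66, 35)), -1) = Pow(Add(-36, 2310), -1) = Pow(2274, -1) = Rational(1, 2274)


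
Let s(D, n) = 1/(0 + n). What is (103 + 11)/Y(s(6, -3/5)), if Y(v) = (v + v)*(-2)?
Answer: 171/10 ≈ 17.100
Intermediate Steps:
s(D, n) = 1/n
Y(v) = -4*v (Y(v) = (2*v)*(-2) = -4*v)
(103 + 11)/Y(s(6, -3/5)) = (103 + 11)/((-4/((-3/5)))) = 114/(-4/((-3*1/5))) = 114/(-4/(-3/5)) = 114/(-4*(-5/3)) = 114/(20/3) = (3/20)*114 = 171/10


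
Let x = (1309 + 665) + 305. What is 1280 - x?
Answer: -999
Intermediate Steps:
x = 2279 (x = 1974 + 305 = 2279)
1280 - x = 1280 - 1*2279 = 1280 - 2279 = -999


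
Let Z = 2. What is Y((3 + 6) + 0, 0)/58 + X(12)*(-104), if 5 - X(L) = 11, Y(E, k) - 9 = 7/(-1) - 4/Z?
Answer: 624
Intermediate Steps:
Y(E, k) = 0 (Y(E, k) = 9 + (7/(-1) - 4/2) = 9 + (7*(-1) - 4*1/2) = 9 + (-7 - 2) = 9 - 9 = 0)
X(L) = -6 (X(L) = 5 - 1*11 = 5 - 11 = -6)
Y((3 + 6) + 0, 0)/58 + X(12)*(-104) = 0/58 - 6*(-104) = 0*(1/58) + 624 = 0 + 624 = 624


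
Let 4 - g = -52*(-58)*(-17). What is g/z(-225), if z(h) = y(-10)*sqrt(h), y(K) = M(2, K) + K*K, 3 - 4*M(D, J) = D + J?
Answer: -68368*I/2055 ≈ -33.269*I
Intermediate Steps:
M(D, J) = 3/4 - D/4 - J/4 (M(D, J) = 3/4 - (D + J)/4 = 3/4 + (-D/4 - J/4) = 3/4 - D/4 - J/4)
y(K) = 1/4 + K**2 - K/4 (y(K) = (3/4 - 1/4*2 - K/4) + K*K = (3/4 - 1/2 - K/4) + K**2 = (1/4 - K/4) + K**2 = 1/4 + K**2 - K/4)
g = 51276 (g = 4 - (-52*(-58))*(-17) = 4 - 3016*(-17) = 4 - 1*(-51272) = 4 + 51272 = 51276)
z(h) = 411*sqrt(h)/4 (z(h) = (1/4 + (-10)**2 - 1/4*(-10))*sqrt(h) = (1/4 + 100 + 5/2)*sqrt(h) = 411*sqrt(h)/4)
g/z(-225) = 51276/((411*sqrt(-225)/4)) = 51276/((411*(15*I)/4)) = 51276/((6165*I/4)) = 51276*(-4*I/6165) = -68368*I/2055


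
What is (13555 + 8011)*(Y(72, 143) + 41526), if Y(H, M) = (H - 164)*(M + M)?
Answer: 328105124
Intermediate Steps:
Y(H, M) = 2*M*(-164 + H) (Y(H, M) = (-164 + H)*(2*M) = 2*M*(-164 + H))
(13555 + 8011)*(Y(72, 143) + 41526) = (13555 + 8011)*(2*143*(-164 + 72) + 41526) = 21566*(2*143*(-92) + 41526) = 21566*(-26312 + 41526) = 21566*15214 = 328105124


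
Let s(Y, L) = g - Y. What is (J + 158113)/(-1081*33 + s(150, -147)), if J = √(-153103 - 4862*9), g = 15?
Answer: -158113/35808 - I*√196861/35808 ≈ -4.4156 - 0.012391*I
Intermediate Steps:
J = I*√196861 (J = √(-153103 - 43758) = √(-196861) = I*√196861 ≈ 443.69*I)
s(Y, L) = 15 - Y
(J + 158113)/(-1081*33 + s(150, -147)) = (I*√196861 + 158113)/(-1081*33 + (15 - 1*150)) = (158113 + I*√196861)/(-35673 + (15 - 150)) = (158113 + I*√196861)/(-35673 - 135) = (158113 + I*√196861)/(-35808) = (158113 + I*√196861)*(-1/35808) = -158113/35808 - I*√196861/35808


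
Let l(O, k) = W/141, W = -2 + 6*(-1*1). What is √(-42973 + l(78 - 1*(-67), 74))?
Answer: I*√854347341/141 ≈ 207.3*I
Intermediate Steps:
W = -8 (W = -2 + 6*(-1) = -2 - 6 = -8)
l(O, k) = -8/141
√(-42973 + l(78 - 1*(-67), 74)) = √(-42973 - 8/141) = √(-6059201/141) = I*√854347341/141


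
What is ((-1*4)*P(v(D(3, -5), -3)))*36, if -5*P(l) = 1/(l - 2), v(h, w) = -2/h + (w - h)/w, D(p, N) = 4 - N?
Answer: 81/5 ≈ 16.200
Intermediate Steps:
v(h, w) = -2/h + (w - h)/w
P(l) = -1/(5*(-2 + l)) (P(l) = -1/(5*(l - 2)) = -1/(5*(-2 + l)))
((-1*4)*P(v(D(3, -5), -3)))*36 = ((-1*4)*(-1/(-10 + 5*(1 - 2/(4 - 1*(-5)) - 1*(4 - 1*(-5))/(-3)))))*36 = -(-4)/(-10 + 5*(1 - 2/(4 + 5) - 1*(4 + 5)*(-⅓)))*36 = -(-4)/(-10 + 5*(1 - 2/9 - 1*9*(-⅓)))*36 = -(-4)/(-10 + 5*(1 - 2*⅑ + 3))*36 = -(-4)/(-10 + 5*(1 - 2/9 + 3))*36 = -(-4)/(-10 + 5*(34/9))*36 = -(-4)/(-10 + 170/9)*36 = -(-4)/80/9*36 = -(-4)*9/80*36 = -4*(-9/80)*36 = (9/20)*36 = 81/5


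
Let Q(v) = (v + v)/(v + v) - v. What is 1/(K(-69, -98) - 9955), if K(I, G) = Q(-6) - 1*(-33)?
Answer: -1/9915 ≈ -0.00010086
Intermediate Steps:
Q(v) = 1 - v (Q(v) = (2*v)/((2*v)) - v = (2*v)*(1/(2*v)) - v = 1 - v)
K(I, G) = 40 (K(I, G) = (1 - 1*(-6)) - 1*(-33) = (1 + 6) + 33 = 7 + 33 = 40)
1/(K(-69, -98) - 9955) = 1/(40 - 9955) = 1/(-9915) = -1/9915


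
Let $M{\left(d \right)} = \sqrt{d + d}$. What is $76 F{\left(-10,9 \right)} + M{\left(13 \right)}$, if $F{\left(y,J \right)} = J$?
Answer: $684 + \sqrt{26} \approx 689.1$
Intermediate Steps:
$M{\left(d \right)} = \sqrt{2} \sqrt{d}$ ($M{\left(d \right)} = \sqrt{2 d} = \sqrt{2} \sqrt{d}$)
$76 F{\left(-10,9 \right)} + M{\left(13 \right)} = 76 \cdot 9 + \sqrt{2} \sqrt{13} = 684 + \sqrt{26}$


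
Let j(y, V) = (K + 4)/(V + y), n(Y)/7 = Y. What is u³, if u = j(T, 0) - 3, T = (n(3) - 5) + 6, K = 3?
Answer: -205379/10648 ≈ -19.288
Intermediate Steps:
n(Y) = 7*Y
T = 22 (T = (7*3 - 5) + 6 = (21 - 5) + 6 = 16 + 6 = 22)
j(y, V) = 7/(V + y) (j(y, V) = (3 + 4)/(V + y) = 7/(V + y))
u = -59/22 (u = 7/(0 + 22) - 3 = 7/22 - 3 = -59/22 ≈ -2.6818)
u³ = (-59/22)³ = -205379/10648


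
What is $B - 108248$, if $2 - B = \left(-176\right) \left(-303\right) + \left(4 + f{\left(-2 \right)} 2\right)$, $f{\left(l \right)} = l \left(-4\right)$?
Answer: $-161594$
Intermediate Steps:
$f{\left(l \right)} = - 4 l$
$B = -53346$ ($B = 2 - \left(\left(-176\right) \left(-303\right) + \left(4 + \left(-4\right) \left(-2\right) 2\right)\right) = 2 - \left(53328 + \left(4 + 8 \cdot 2\right)\right) = 2 - \left(53328 + \left(4 + 16\right)\right) = 2 - \left(53328 + 20\right) = 2 - 53348 = -53346$)
$B - 108248 = -53346 - 108248 = -161594$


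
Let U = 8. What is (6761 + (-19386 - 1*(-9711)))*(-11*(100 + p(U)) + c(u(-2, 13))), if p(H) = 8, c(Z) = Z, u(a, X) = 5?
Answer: 3447262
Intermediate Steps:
(6761 + (-19386 - 1*(-9711)))*(-11*(100 + p(U)) + c(u(-2, 13))) = (6761 + (-19386 - 1*(-9711)))*(-11*(100 + 8) + 5) = (6761 + (-19386 + 9711))*(-11*108 + 5) = (6761 - 9675)*(-1188 + 5) = -2914*(-1183) = 3447262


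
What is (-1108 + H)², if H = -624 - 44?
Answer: 3154176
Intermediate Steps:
H = -668
(-1108 + H)² = (-1108 - 668)² = (-1776)² = 3154176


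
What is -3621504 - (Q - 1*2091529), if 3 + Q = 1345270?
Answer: -2875242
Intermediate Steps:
Q = 1345267 (Q = -3 + 1345270 = 1345267)
-3621504 - (Q - 1*2091529) = -3621504 - (1345267 - 1*2091529) = -3621504 - (1345267 - 2091529) = -3621504 - 1*(-746262) = -3621504 + 746262 = -2875242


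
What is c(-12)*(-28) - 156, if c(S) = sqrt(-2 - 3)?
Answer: -156 - 28*I*sqrt(5) ≈ -156.0 - 62.61*I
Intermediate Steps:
c(S) = I*sqrt(5) (c(S) = sqrt(-5) = I*sqrt(5))
c(-12)*(-28) - 156 = (I*sqrt(5))*(-28) - 156 = -28*I*sqrt(5) - 156 = -156 - 28*I*sqrt(5)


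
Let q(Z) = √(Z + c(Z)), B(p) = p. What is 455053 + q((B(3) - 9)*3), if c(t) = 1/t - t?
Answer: 455053 + I*√2/6 ≈ 4.5505e+5 + 0.2357*I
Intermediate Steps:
q(Z) = √(1/Z) (q(Z) = √(Z + (1/Z - Z)) = √(1/Z))
455053 + q((B(3) - 9)*3) = 455053 + √(1/((3 - 9)*3)) = 455053 + √(1/(-6*3)) = 455053 + √(1/(-18)) = 455053 + √(-1/18) = 455053 + I*√2/6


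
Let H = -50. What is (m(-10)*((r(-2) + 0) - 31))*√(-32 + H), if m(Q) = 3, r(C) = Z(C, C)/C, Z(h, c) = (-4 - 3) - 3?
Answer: -78*I*√82 ≈ -706.32*I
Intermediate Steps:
Z(h, c) = -10 (Z(h, c) = -7 - 3 = -10)
r(C) = -10/C
(m(-10)*((r(-2) + 0) - 31))*√(-32 + H) = (3*((-10/(-2) + 0) - 31))*√(-32 - 50) = (3*((-10*(-½) + 0) - 31))*√(-82) = (3*((5 + 0) - 31))*(I*√82) = (3*(5 - 31))*(I*√82) = (3*(-26))*(I*√82) = -78*I*√82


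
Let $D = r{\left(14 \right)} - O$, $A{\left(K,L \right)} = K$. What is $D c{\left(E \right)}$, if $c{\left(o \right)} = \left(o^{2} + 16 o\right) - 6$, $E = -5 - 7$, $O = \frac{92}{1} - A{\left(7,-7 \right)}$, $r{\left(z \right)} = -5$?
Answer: $4860$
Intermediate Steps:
$O = 85$ ($O = \frac{92}{1} - 7 = 92 \cdot 1 - 7 = 92 - 7 = 85$)
$D = -90$ ($D = -5 - 85 = -90$)
$E = -12$ ($E = -5 - 7 = -12$)
$c{\left(o \right)} = -6 + o^{2} + 16 o$
$D c{\left(E \right)} = - 90 \left(-6 + \left(-12\right)^{2} + 16 \left(-12\right)\right) = - 90 \left(-6 + 144 - 192\right) = \left(-90\right) \left(-54\right) = 4860$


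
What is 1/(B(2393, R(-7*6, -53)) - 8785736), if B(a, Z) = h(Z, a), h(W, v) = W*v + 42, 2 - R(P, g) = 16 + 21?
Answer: -1/8869449 ≈ -1.1275e-7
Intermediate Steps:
R(P, g) = -35 (R(P, g) = 2 - (16 + 21) = 2 - 1*37 = 2 - 37 = -35)
h(W, v) = 42 + W*v
B(a, Z) = 42 + Z*a
1/(B(2393, R(-7*6, -53)) - 8785736) = 1/((42 - 35*2393) - 8785736) = 1/((42 - 83755) - 8785736) = 1/(-83713 - 8785736) = 1/(-8869449) = -1/8869449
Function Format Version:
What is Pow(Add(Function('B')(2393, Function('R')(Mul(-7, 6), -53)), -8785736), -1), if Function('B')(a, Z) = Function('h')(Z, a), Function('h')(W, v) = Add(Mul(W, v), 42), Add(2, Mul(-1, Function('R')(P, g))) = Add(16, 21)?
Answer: Rational(-1, 8869449) ≈ -1.1275e-7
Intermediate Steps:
Function('R')(P, g) = -35 (Function('R')(P, g) = Add(2, Mul(-1, Add(16, 21))) = Add(2, Mul(-1, 37)) = Add(2, -37) = -35)
Function('h')(W, v) = Add(42, Mul(W, v))
Function('B')(a, Z) = Add(42, Mul(Z, a))
Pow(Add(Function('B')(2393, Function('R')(Mul(-7, 6), -53)), -8785736), -1) = Pow(Add(Add(42, Mul(-35, 2393)), -8785736), -1) = Pow(Add(Add(42, -83755), -8785736), -1) = Pow(Add(-83713, -8785736), -1) = Pow(-8869449, -1) = Rational(-1, 8869449)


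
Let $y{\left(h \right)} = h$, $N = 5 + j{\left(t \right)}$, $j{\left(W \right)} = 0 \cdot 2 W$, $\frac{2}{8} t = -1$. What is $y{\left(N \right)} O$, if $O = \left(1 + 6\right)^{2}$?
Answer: $245$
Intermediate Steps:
$t = -4$ ($t = 4 \left(-1\right) = -4$)
$j{\left(W \right)} = 0$ ($j{\left(W \right)} = 0 W = 0$)
$N = 5$ ($N = 5 + 0 = 5$)
$O = 49$ ($O = 7^{2} = 49$)
$y{\left(N \right)} O = 5 \cdot 49 = 245$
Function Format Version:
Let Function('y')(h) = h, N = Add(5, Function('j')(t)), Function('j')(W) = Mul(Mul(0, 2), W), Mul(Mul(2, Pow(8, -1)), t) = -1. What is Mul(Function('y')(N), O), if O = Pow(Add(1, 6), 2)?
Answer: 245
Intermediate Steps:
t = -4 (t = Mul(4, -1) = -4)
Function('j')(W) = 0 (Function('j')(W) = Mul(0, W) = 0)
N = 5 (N = Add(5, 0) = 5)
O = 49 (O = Pow(7, 2) = 49)
Mul(Function('y')(N), O) = Mul(5, 49) = 245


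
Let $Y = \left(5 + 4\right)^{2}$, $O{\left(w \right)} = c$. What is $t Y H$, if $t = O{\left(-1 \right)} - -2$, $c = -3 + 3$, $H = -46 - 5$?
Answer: $-8262$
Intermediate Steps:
$H = -51$ ($H = -46 - 5 = -51$)
$c = 0$
$O{\left(w \right)} = 0$
$Y = 81$ ($Y = 9^{2} = 81$)
$t = 2$ ($t = 0 - -2 = 0 + 2 = 2$)
$t Y H = 2 \cdot 81 \left(-51\right) = 162 \left(-51\right) = -8262$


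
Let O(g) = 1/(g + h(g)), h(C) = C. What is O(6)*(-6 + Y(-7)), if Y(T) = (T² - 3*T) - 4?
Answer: 5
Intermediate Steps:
Y(T) = -4 + T² - 3*T
O(g) = 1/(2*g) (O(g) = 1/(g + g) = 1/(2*g))
O(6)*(-6 + Y(-7)) = ((½)/6)*(-6 + (-4 + (-7)² - 3*(-7))) = ((½)*(⅙))*(-6 + (-4 + 49 + 21)) = (-6 + 66)/12 = (1/12)*60 = 5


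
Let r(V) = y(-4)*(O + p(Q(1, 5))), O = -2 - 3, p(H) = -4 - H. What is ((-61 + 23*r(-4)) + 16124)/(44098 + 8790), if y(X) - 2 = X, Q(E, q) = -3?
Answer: 16339/52888 ≈ 0.30894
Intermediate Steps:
y(X) = 2 + X
O = -5
r(V) = 12 (r(V) = (2 - 4)*(-5 + (-4 - 1*(-3))) = -2*(-5 + (-4 + 3)) = -2*(-5 - 1) = -2*(-6) = 12)
((-61 + 23*r(-4)) + 16124)/(44098 + 8790) = ((-61 + 23*12) + 16124)/(44098 + 8790) = ((-61 + 276) + 16124)/52888 = (215 + 16124)*(1/52888) = 16339*(1/52888) = 16339/52888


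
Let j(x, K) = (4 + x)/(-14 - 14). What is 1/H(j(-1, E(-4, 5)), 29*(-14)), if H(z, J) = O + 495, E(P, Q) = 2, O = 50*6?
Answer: 1/795 ≈ 0.0012579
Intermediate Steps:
O = 300
j(x, K) = -⅐ - x/28 (j(x, K) = (4 + x)/(-28) = (4 + x)*(-1/28) = -⅐ - x/28)
H(z, J) = 795 (H(z, J) = 300 + 495 = 795)
1/H(j(-1, E(-4, 5)), 29*(-14)) = 1/795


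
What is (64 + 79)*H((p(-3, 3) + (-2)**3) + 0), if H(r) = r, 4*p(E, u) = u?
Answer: -4147/4 ≈ -1036.8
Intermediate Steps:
p(E, u) = u/4
(64 + 79)*H((p(-3, 3) + (-2)**3) + 0) = (64 + 79)*(((1/4)*3 + (-2)**3) + 0) = 143*((3/4 - 8) + 0) = 143*(-29/4 + 0) = 143*(-29/4) = -4147/4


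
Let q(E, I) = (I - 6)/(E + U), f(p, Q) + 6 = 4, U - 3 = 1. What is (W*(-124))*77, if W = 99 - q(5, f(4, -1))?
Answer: -8583652/9 ≈ -9.5374e+5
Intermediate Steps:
U = 4 (U = 3 + 1 = 4)
f(p, Q) = -2 (f(p, Q) = -6 + 4 = -2)
q(E, I) = (-6 + I)/(4 + E) (q(E, I) = (I - 6)/(E + 4) = (-6 + I)/(4 + E))
W = 899/9 (W = 99 - (-6 - 2)/(4 + 5) = 99 - (-8)/9 = 99 - 1*(-8/9) = 99 + 8/9 = 899/9 ≈ 99.889)
(W*(-124))*77 = ((899/9)*(-124))*77 = -111476/9*77 = -8583652/9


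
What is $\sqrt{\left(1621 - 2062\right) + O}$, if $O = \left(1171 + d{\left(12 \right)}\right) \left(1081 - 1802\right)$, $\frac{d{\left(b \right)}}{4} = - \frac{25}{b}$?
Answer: $\frac{i \sqrt{7548513}}{3} \approx 915.82 i$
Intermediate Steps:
$d{\left(b \right)} = - \frac{100}{b}$ ($d{\left(b \right)} = 4 \left(- \frac{25}{b}\right) = - \frac{100}{b}$)
$O = - \frac{2514848}{3}$ ($O = \left(1171 - \frac{100}{12}\right) \left(1081 - 1802\right) = \left(1171 - \frac{25}{3}\right) \left(-721\right) = \frac{3488}{3} \left(-721\right) = - \frac{2514848}{3} \approx -8.3828 \cdot 10^{5}$)
$\sqrt{\left(1621 - 2062\right) + O} = \sqrt{\left(1621 - 2062\right) - \frac{2514848}{3}} = \sqrt{-441 - \frac{2514848}{3}} = \sqrt{- \frac{2516171}{3}} = \frac{i \sqrt{7548513}}{3}$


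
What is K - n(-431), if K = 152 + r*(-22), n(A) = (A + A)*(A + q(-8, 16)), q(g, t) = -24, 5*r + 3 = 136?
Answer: -1963216/5 ≈ -3.9264e+5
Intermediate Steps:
r = 133/5 (r = -⅗ + (⅕)*136 = -⅗ + 136/5 = 133/5 ≈ 26.600)
n(A) = 2*A*(-24 + A) (n(A) = (A + A)*(A - 24) = (2*A)*(-24 + A) = 2*A*(-24 + A))
K = -2166/5 (K = 152 + (133/5)*(-22) = 152 - 2926/5 = -2166/5 ≈ -433.20)
K - n(-431) = -2166/5 - 2*(-431)*(-24 - 431) = -2166/5 - 2*(-431)*(-455) = -2166/5 - 1*392210 = -2166/5 - 392210 = -1963216/5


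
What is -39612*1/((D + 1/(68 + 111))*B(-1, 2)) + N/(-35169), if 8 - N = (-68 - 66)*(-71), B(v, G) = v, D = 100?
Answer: 27726405502/69951141 ≈ 396.37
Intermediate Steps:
N = -9506 (N = 8 - (-68 - 66)*(-71) = 8 - (-134)*(-71) = 8 - 1*9514 = 8 - 9514 = -9506)
-39612*1/((D + 1/(68 + 111))*B(-1, 2)) + N/(-35169) = -39612*(-1/(100 + 1/(68 + 111))) - 9506/(-35169) = -39612*(-1/(100 + 1/179)) - 9506*(-1/35169) = -39612*(-1/(100 + 1/179)) + 9506/35169 = -39612/((-1*17901/179)) + 9506/35169 = -39612/(-17901/179) + 9506/35169 = -39612*(-179/17901) + 9506/35169 = 2363516/5967 + 9506/35169 = 27726405502/69951141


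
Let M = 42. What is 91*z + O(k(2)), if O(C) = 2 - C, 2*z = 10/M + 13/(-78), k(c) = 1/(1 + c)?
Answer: 59/12 ≈ 4.9167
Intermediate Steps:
z = 1/28 (z = (10/42 + 13/(-78))/2 = (10*(1/42) + 13*(-1/78))/2 = (5/21 - ⅙)/2 = (½)*(1/14) = 1/28 ≈ 0.035714)
91*z + O(k(2)) = 91*(1/28) + (2 - 1/(1 + 2)) = 13/4 + (2 - 1/3) = 13/4 + (2 - 1*⅓) = 13/4 + (2 - ⅓) = 13/4 + 5/3 = 59/12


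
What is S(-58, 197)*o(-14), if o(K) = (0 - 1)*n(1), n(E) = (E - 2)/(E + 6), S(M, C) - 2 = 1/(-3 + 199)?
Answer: 393/1372 ≈ 0.28644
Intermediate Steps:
S(M, C) = 393/196 (S(M, C) = 2 + 1/(-3 + 199) = 2 + 1/196 = 393/196)
n(E) = (-2 + E)/(6 + E)
o(K) = ⅐ (o(K) = (0 - 1)*((-2 + 1)/(6 + 1)) = -(-1)/7 = -1*(-⅐) = ⅐)
S(-58, 197)*o(-14) = (393/196)*(⅐) = 393/1372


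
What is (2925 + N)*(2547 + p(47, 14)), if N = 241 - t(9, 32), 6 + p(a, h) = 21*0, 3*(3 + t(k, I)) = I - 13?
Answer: 8036336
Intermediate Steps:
t(k, I) = -22/3 + I/3 (t(k, I) = -3 + (I - 13)/3 = -3 + (-13 + I)/3 = -3 + (-13/3 + I/3) = -22/3 + I/3)
p(a, h) = -6 (p(a, h) = -6 + 21*0 = -6 + 0 = -6)
N = 713/3 (N = 241 - (-22/3 + (1/3)*32) = 241 - (-22/3 + 32/3) = 241 - 1*10/3 = 241 - 10/3 = 713/3 ≈ 237.67)
(2925 + N)*(2547 + p(47, 14)) = (2925 + 713/3)*(2547 - 6) = (9488/3)*2541 = 8036336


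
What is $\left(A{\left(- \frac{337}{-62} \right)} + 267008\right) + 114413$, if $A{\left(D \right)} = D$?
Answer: $\frac{23648439}{62} \approx 3.8143 \cdot 10^{5}$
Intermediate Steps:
$\left(A{\left(- \frac{337}{-62} \right)} + 267008\right) + 114413 = \left(- \frac{337}{-62} + 267008\right) + 114413 = \left(\left(-337\right) \left(- \frac{1}{62}\right) + 267008\right) + 114413 = \left(\frac{337}{62} + 267008\right) + 114413 = \frac{16554833}{62} + 114413 = \frac{23648439}{62}$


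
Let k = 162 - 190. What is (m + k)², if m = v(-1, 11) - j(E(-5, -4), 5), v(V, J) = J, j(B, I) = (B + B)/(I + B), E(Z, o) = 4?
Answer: 25921/81 ≈ 320.01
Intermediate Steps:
j(B, I) = 2*B/(B + I) (j(B, I) = (2*B)/(B + I) = 2*B/(B + I))
k = -28
m = 91/9 (m = 11 - 2*4/(4 + 5) = 11 - 2*4/9 = 11 - 1*8/9 = 11 - 8/9 = 91/9 ≈ 10.111)
(m + k)² = (91/9 - 28)² = (-161/9)² = 25921/81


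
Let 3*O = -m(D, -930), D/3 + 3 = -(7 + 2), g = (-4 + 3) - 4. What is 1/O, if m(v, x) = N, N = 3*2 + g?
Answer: -3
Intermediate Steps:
g = -5 (g = -1 - 4 = -5)
D = -36 (D = -9 + 3*(-(7 + 2)) = -9 + 3*(-1*9) = -9 + 3*(-9) = -9 - 27 = -36)
N = 1 (N = 3*2 - 5 = 6 - 5 = 1)
m(v, x) = 1
O = -1/3 (O = (-1*1)/3 = (1/3)*(-1) = -1/3 ≈ -0.33333)
1/O = 1/(-1/3) = -3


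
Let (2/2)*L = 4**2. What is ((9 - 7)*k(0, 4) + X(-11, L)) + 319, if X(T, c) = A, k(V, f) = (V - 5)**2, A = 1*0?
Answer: 369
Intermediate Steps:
A = 0
L = 16 (L = 4**2 = 16)
k(V, f) = (-5 + V)**2
X(T, c) = 0
((9 - 7)*k(0, 4) + X(-11, L)) + 319 = ((9 - 7)*(-5 + 0)**2 + 0) + 319 = (2*(-5)**2 + 0) + 319 = (2*25 + 0) + 319 = (50 + 0) + 319 = 50 + 319 = 369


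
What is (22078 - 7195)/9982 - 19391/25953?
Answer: 192697537/259062846 ≈ 0.74383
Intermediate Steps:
(22078 - 7195)/9982 - 19391/25953 = 14883*(1/9982) - 19391*1/25953 = 14883/9982 - 19391/25953 = 192697537/259062846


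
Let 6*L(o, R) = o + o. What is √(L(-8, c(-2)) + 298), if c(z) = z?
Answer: √2658/3 ≈ 17.185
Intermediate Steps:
L(o, R) = o/3 (L(o, R) = (o + o)/6 = (2*o)/6 = o/3)
√(L(-8, c(-2)) + 298) = √((⅓)*(-8) + 298) = √(-8/3 + 298) = √(886/3) = √2658/3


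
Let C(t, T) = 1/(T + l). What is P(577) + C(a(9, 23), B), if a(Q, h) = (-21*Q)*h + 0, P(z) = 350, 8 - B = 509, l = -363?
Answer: 302399/864 ≈ 350.00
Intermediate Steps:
B = -501 (B = 8 - 1*509 = 8 - 509 = -501)
a(Q, h) = -21*Q*h (a(Q, h) = -21*Q*h + 0 = -21*Q*h)
C(t, T) = 1/(-363 + T) (C(t, T) = 1/(T - 363) = 1/(-363 + T))
P(577) + C(a(9, 23), B) = 350 + 1/(-363 - 501) = 350 + 1/(-864) = 350 - 1/864 = 302399/864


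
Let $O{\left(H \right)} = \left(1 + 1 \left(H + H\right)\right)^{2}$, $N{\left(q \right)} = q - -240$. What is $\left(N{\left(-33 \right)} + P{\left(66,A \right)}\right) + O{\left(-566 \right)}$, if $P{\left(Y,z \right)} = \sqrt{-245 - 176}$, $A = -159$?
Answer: $1279368 + i \sqrt{421} \approx 1.2794 \cdot 10^{6} + 20.518 i$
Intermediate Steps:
$N{\left(q \right)} = 240 + q$ ($N{\left(q \right)} = q + 240 = 240 + q$)
$P{\left(Y,z \right)} = i \sqrt{421}$ ($P{\left(Y,z \right)} = \sqrt{-421} = i \sqrt{421}$)
$O{\left(H \right)} = \left(1 + 2 H\right)^{2}$ ($O{\left(H \right)} = \left(1 + 1 \cdot 2 H\right)^{2} = \left(1 + 2 H\right)^{2}$)
$\left(N{\left(-33 \right)} + P{\left(66,A \right)}\right) + O{\left(-566 \right)} = \left(\left(240 - 33\right) + i \sqrt{421}\right) + \left(1 + 2 \left(-566\right)\right)^{2} = \left(207 + i \sqrt{421}\right) + \left(1 - 1132\right)^{2} = \left(207 + i \sqrt{421}\right) + \left(-1131\right)^{2} = \left(207 + i \sqrt{421}\right) + 1279161 = 1279368 + i \sqrt{421}$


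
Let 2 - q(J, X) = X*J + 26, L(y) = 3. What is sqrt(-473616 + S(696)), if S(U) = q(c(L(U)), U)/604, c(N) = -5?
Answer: 12*I*sqrt(74991583)/151 ≈ 688.19*I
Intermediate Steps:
q(J, X) = -24 - J*X (q(J, X) = 2 - (X*J + 26) = 2 - (J*X + 26) = 2 - (26 + J*X) = 2 + (-26 - J*X) = -24 - J*X)
S(U) = -6/151 + 5*U/604 (S(U) = (-24 - 1*(-5)*U)/604 = (-24 + 5*U)*(1/604) = -6/151 + 5*U/604)
sqrt(-473616 + S(696)) = sqrt(-473616 + (-6/151 + (5/604)*696)) = sqrt(-473616 + (-6/151 + 870/151)) = sqrt(-473616 + 864/151) = sqrt(-71515152/151) = 12*I*sqrt(74991583)/151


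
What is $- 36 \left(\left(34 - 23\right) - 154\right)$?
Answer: $5148$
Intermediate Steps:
$- 36 \left(\left(34 - 23\right) - 154\right) = - 36 \left(11 - 154\right) = \left(-36\right) \left(-143\right) = 5148$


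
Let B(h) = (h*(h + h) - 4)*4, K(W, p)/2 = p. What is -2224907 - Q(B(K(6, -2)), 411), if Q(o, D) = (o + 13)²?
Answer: -2240532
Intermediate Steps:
K(W, p) = 2*p
B(h) = -16 + 8*h² (B(h) = (h*(2*h) - 4)*4 = (2*h² - 4)*4 = (-4 + 2*h²)*4 = -16 + 8*h²)
Q(o, D) = (13 + o)²
-2224907 - Q(B(K(6, -2)), 411) = -2224907 - (13 + (-16 + 8*(2*(-2))²))² = -2224907 - (13 + (-16 + 8*(-4)²))² = -2224907 - (13 + (-16 + 8*16))² = -2224907 - (13 + (-16 + 128))² = -2224907 - (13 + 112)² = -2224907 - 1*125² = -2224907 - 1*15625 = -2224907 - 15625 = -2240532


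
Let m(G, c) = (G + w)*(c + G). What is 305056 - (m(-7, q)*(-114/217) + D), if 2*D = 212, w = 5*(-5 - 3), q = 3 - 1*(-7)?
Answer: 66158076/217 ≈ 3.0488e+5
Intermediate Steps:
q = 10 (q = 3 + 7 = 10)
w = -40 (w = 5*(-8) = -40)
D = 106 (D = (½)*212 = 106)
m(G, c) = (-40 + G)*(G + c) (m(G, c) = (G - 40)*(c + G) = (-40 + G)*(G + c))
305056 - (m(-7, q)*(-114/217) + D) = 305056 - (((-7)² - 40*(-7) - 40*10 - 7*10)*(-114/217) + 106) = 305056 - ((49 + 280 - 400 - 70)*(-114*1/217) + 106) = 305056 - (-141*(-114/217) + 106) = 305056 - (16074/217 + 106) = 305056 - 1*39076/217 = 305056 - 39076/217 = 66158076/217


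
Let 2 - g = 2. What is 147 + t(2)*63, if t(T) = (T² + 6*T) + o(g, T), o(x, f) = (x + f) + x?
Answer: 1281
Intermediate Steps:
g = 0 (g = 2 - 1*2 = 2 - 2 = 0)
o(x, f) = f + 2*x (o(x, f) = (f + x) + x = f + 2*x)
t(T) = T² + 7*T (t(T) = (T² + 6*T) + (T + 2*0) = (T² + 6*T) + (T + 0) = (T² + 6*T) + T = T² + 7*T)
147 + t(2)*63 = 147 + (2*(7 + 2))*63 = 147 + (2*9)*63 = 147 + 18*63 = 147 + 1134 = 1281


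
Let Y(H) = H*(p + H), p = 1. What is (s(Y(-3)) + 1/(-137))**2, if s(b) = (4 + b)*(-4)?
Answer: 30041361/18769 ≈ 1600.6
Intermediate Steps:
Y(H) = H*(1 + H)
s(b) = -16 - 4*b
(s(Y(-3)) + 1/(-137))**2 = ((-16 - (-12)*(1 - 3)) + 1/(-137))**2 = ((-16 - (-12)*(-2)) - 1/137)**2 = ((-16 - 4*6) - 1/137)**2 = ((-16 - 24) - 1/137)**2 = (-40 - 1/137)**2 = (-5481/137)**2 = 30041361/18769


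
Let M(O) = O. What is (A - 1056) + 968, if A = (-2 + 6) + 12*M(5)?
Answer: -24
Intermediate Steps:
A = 64 (A = (-2 + 6) + 12*5 = 4 + 60 = 64)
(A - 1056) + 968 = (64 - 1056) + 968 = -992 + 968 = -24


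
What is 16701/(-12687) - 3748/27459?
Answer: -168714545/116124111 ≈ -1.4529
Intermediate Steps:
16701/(-12687) - 3748/27459 = 16701*(-1/12687) - 3748*1/27459 = -5567/4229 - 3748/27459 = -168714545/116124111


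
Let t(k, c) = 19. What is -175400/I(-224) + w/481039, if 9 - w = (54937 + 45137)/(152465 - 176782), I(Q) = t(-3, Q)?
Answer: -2051728402610587/222251081897 ≈ -9231.6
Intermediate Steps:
I(Q) = 19
w = 318927/24317 (w = 9 - (54937 + 45137)/(152465 - 176782) = 9 - 100074/(-24317) = 9 - 100074*(-1)/24317 = 9 - 1*(-100074/24317) = 9 + 100074/24317 = 318927/24317 ≈ 13.115)
-175400/I(-224) + w/481039 = -175400/19 + (318927/24317)/481039 = -175400*1/19 + (318927/24317)*(1/481039) = -175400/19 + 318927/11697425363 = -2051728402610587/222251081897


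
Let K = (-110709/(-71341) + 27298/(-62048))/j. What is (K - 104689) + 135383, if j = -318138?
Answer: 21612550428281283341/704129485591392 ≈ 30694.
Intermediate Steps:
K = -2460902707/704129485591392 (K = (-110709/(-71341) + 27298/(-62048))/(-318138) = (-110709*(-1/71341) + 27298*(-1/62048))*(-1/318138) = (110709/71341 - 13649/31024)*(-1/318138) = (2460902707/2213283184)*(-1/318138) = -2460902707/704129485591392 ≈ -3.4950e-6)
(K - 104689) + 135383 = (-2460902707/704129485591392 - 104689) + 135383 = -73714611719538139795/704129485591392 + 135383 = 21612550428281283341/704129485591392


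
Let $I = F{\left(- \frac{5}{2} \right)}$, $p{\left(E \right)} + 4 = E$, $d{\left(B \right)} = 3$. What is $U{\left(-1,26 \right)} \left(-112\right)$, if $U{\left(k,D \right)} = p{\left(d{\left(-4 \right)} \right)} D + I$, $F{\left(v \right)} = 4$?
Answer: $2464$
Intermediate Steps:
$p{\left(E \right)} = -4 + E$
$I = 4$
$U{\left(k,D \right)} = 4 - D$ ($U{\left(k,D \right)} = \left(-4 + 3\right) D + 4 = - D + 4 = 4 - D$)
$U{\left(-1,26 \right)} \left(-112\right) = \left(4 - 26\right) \left(-112\right) = \left(-22\right) \left(-112\right) = 2464$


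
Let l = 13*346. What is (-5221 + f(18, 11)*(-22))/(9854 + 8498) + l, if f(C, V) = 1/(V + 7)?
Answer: 92859833/20646 ≈ 4497.7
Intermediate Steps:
f(C, V) = 1/(7 + V)
l = 4498
(-5221 + f(18, 11)*(-22))/(9854 + 8498) + l = (-5221 - 22/(7 + 11))/(9854 + 8498) + 4498 = (-5221 - 22/18)/18352 + 4498 = (-5221 + (1/18)*(-22))*(1/18352) + 4498 = (-5221 - 11/9)*(1/18352) + 4498 = -47000/9*1/18352 + 4498 = -5875/20646 + 4498 = 92859833/20646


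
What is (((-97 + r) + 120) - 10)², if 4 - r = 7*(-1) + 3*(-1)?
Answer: 729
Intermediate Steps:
r = 14 (r = 4 - (7*(-1) + 3*(-1)) = 4 - (-7 - 3) = 4 - 1*(-10) = 4 + 10 = 14)
(((-97 + r) + 120) - 10)² = (((-97 + 14) + 120) - 10)² = ((-83 + 120) - 10)² = (37 - 10)² = 27² = 729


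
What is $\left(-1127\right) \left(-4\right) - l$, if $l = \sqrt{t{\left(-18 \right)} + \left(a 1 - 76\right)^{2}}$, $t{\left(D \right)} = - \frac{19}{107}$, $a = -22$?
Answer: $4508 - \frac{\sqrt{109954163}}{107} \approx 4410.0$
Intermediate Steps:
$t{\left(D \right)} = - \frac{19}{107}$ ($t{\left(D \right)} = \left(-19\right) \frac{1}{107} = - \frac{19}{107}$)
$l = \frac{\sqrt{109954163}}{107}$ ($l = \sqrt{- \frac{19}{107} + \left(\left(-22\right) 1 - 76\right)^{2}} = \sqrt{- \frac{19}{107} + \left(-22 - 76\right)^{2}} = \sqrt{- \frac{19}{107} + \left(-98\right)^{2}} = \sqrt{- \frac{19}{107} + 9604} = \sqrt{\frac{1027609}{107}} = \frac{\sqrt{109954163}}{107} \approx 97.999$)
$\left(-1127\right) \left(-4\right) - l = \left(-1127\right) \left(-4\right) - \frac{\sqrt{109954163}}{107} = 4508 - \frac{\sqrt{109954163}}{107}$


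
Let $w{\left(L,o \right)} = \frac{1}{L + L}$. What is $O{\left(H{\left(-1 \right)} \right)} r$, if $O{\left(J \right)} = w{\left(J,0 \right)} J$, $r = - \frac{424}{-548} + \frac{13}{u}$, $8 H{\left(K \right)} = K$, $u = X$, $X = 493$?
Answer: $\frac{54039}{135082} \approx 0.40005$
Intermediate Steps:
$u = 493$
$w{\left(L,o \right)} = \frac{1}{2 L}$
$H{\left(K \right)} = \frac{K}{8}$
$r = \frac{54039}{67541}$ ($r = - \frac{424}{-548} + \frac{13}{493} = \left(-424\right) \left(- \frac{1}{548}\right) + 13 \cdot \frac{1}{493} = \frac{106}{137} + \frac{13}{493} = \frac{54039}{67541} \approx 0.80009$)
$O{\left(J \right)} = \frac{1}{2}$ ($O{\left(J \right)} = \frac{1}{2 J} J = \frac{1}{2}$)
$O{\left(H{\left(-1 \right)} \right)} r = \frac{1}{2} \cdot \frac{54039}{67541} = \frac{54039}{135082}$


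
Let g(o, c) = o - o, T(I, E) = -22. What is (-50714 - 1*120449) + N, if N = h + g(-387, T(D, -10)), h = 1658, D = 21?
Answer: -169505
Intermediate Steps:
g(o, c) = 0
N = 1658 (N = 1658 + 0 = 1658)
(-50714 - 1*120449) + N = (-50714 - 1*120449) + 1658 = (-50714 - 120449) + 1658 = -171163 + 1658 = -169505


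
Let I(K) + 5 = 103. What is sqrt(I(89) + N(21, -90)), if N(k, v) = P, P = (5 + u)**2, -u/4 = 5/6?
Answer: sqrt(907)/3 ≈ 10.039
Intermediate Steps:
u = -10/3 (u = -20/6 = -4*5/6 = -10/3 ≈ -3.3333)
I(K) = 98 (I(K) = -5 + 103 = 98)
P = 25/9 (P = (5 - 10/3)**2 = (5/3)**2 = 25/9 ≈ 2.7778)
N(k, v) = 25/9
sqrt(I(89) + N(21, -90)) = sqrt(98 + 25/9) = sqrt(907/9) = sqrt(907)/3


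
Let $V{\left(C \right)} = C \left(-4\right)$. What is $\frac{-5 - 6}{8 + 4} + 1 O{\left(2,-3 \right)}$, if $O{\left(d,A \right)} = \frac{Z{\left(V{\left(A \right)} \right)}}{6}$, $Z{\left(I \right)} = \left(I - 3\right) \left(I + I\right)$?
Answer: $\frac{421}{12} \approx 35.083$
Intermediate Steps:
$V{\left(C \right)} = - 4 C$
$Z{\left(I \right)} = 2 I \left(-3 + I\right)$ ($Z{\left(I \right)} = \left(-3 + I\right) 2 I = 2 I \left(-3 + I\right)$)
$O{\left(d,A \right)} = - \frac{4 A \left(-3 - 4 A\right)}{3}$ ($O{\left(d,A \right)} = \frac{2 \left(- 4 A\right) \left(-3 - 4 A\right)}{6} = - 8 A \left(-3 - 4 A\right) \frac{1}{6} = - \frac{4 A \left(-3 - 4 A\right)}{3}$)
$\frac{-5 - 6}{8 + 4} + 1 O{\left(2,-3 \right)} = \frac{-5 - 6}{8 + 4} + 1 \cdot \frac{4}{3} \left(-3\right) \left(3 + 4 \left(-3\right)\right) = - \frac{11}{12} + 1 \cdot \frac{4}{3} \left(-3\right) \left(3 - 12\right) = \left(-11\right) \frac{1}{12} + 1 \cdot \frac{4}{3} \left(-3\right) \left(-9\right) = - \frac{11}{12} + 1 \cdot 36 = - \frac{11}{12} + 36 = \frac{421}{12}$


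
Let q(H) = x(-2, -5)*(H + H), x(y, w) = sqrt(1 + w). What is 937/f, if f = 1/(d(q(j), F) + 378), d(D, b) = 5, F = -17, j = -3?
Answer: 358871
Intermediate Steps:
q(H) = 4*I*H (q(H) = sqrt(1 - 5)*(H + H) = sqrt(-4)*(2*H) = (2*I)*(2*H) = 4*I*H)
f = 1/383 (f = 1/(5 + 378) = 1/383 ≈ 0.0026110)
937/f = 937/(1/383) = 937*383 = 358871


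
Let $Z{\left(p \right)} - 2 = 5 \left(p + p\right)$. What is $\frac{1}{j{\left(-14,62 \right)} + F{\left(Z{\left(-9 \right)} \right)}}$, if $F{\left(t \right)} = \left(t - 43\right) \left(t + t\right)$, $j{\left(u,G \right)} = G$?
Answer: $\frac{1}{23118} \approx 4.3256 \cdot 10^{-5}$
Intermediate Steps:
$Z{\left(p \right)} = 2 + 10 p$ ($Z{\left(p \right)} = 2 + 5 \left(p + p\right) = 2 + 5 \cdot 2 p = 2 + 10 p$)
$F{\left(t \right)} = 2 t \left(-43 + t\right)$ ($F{\left(t \right)} = \left(-43 + t\right) 2 t = 2 t \left(-43 + t\right)$)
$\frac{1}{j{\left(-14,62 \right)} + F{\left(Z{\left(-9 \right)} \right)}} = \frac{1}{62 + 2 \left(2 + 10 \left(-9\right)\right) \left(-43 + \left(2 + 10 \left(-9\right)\right)\right)} = \frac{1}{62 + 2 \left(2 - 90\right) \left(-43 + \left(2 - 90\right)\right)} = \frac{1}{62 + 2 \left(-88\right) \left(-43 - 88\right)} = \frac{1}{62 + 2 \left(-88\right) \left(-131\right)} = \frac{1}{62 + 23056} = \frac{1}{23118}$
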